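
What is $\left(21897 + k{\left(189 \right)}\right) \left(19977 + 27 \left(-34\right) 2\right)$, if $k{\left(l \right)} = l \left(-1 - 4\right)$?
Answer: $380090232$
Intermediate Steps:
$k{\left(l \right)} = - 5 l$ ($k{\left(l \right)} = l \left(-5\right) = - 5 l$)
$\left(21897 + k{\left(189 \right)}\right) \left(19977 + 27 \left(-34\right) 2\right) = \left(21897 - 945\right) \left(19977 + 27 \left(-34\right) 2\right) = \left(21897 - 945\right) \left(19977 - 1836\right) = 20952 \left(19977 - 1836\right) = 20952 \cdot 18141 = 380090232$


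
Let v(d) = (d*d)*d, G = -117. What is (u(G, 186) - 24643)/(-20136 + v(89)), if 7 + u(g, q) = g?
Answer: -24767/684833 ≈ -0.036165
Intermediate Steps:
u(g, q) = -7 + g
v(d) = d³ (v(d) = d²*d = d³)
(u(G, 186) - 24643)/(-20136 + v(89)) = ((-7 - 117) - 24643)/(-20136 + 89³) = (-124 - 24643)/(-20136 + 704969) = -24767/684833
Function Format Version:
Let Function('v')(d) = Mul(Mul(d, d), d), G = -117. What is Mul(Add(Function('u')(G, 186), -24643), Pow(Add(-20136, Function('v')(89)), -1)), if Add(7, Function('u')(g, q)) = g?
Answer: Rational(-24767, 684833) ≈ -0.036165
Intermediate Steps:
Function('u')(g, q) = Add(-7, g)
Function('v')(d) = Pow(d, 3) (Function('v')(d) = Mul(Pow(d, 2), d) = Pow(d, 3))
Mul(Add(Function('u')(G, 186), -24643), Pow(Add(-20136, Function('v')(89)), -1)) = Mul(Add(Add(-7, -117), -24643), Pow(Add(-20136, Pow(89, 3)), -1)) = Mul(Add(-124, -24643), Pow(Add(-20136, 704969), -1)) = Mul(-24767, Pow(684833, -1)) = Mul(-24767, Rational(1, 684833)) = Rational(-24767, 684833)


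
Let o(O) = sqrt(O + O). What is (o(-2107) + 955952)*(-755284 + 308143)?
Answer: -427445333232 - 3129987*I*sqrt(86) ≈ -4.2745e+11 - 2.9026e+7*I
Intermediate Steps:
o(O) = sqrt(2)*sqrt(O) (o(O) = sqrt(2*O) = sqrt(2)*sqrt(O))
(o(-2107) + 955952)*(-755284 + 308143) = (sqrt(2)*sqrt(-2107) + 955952)*(-755284 + 308143) = (sqrt(2)*(7*I*sqrt(43)) + 955952)*(-447141) = (7*I*sqrt(86) + 955952)*(-447141) = (955952 + 7*I*sqrt(86))*(-447141) = -427445333232 - 3129987*I*sqrt(86)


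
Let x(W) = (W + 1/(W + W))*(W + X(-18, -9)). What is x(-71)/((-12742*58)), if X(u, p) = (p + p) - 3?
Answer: -10083/1140686 ≈ -0.0088394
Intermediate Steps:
X(u, p) = -3 + 2*p (X(u, p) = 2*p - 3 = -3 + 2*p)
x(W) = (-21 + W)*(W + 1/(2*W)) (x(W) = (W + 1/(W + W))*(W + (-3 + 2*(-9))) = (W + 1/(2*W))*(W + (-3 - 18)) = (W + 1/(2*W))*(W - 21) = (W + 1/(2*W))*(-21 + W) = (-21 + W)*(W + 1/(2*W)))
x(-71)/((-12742*58)) = (½ + (-71)² - 21*(-71) - 21/2/(-71))/((-12742*58)) = (½ + 5041 + 1491 - 21/2*(-1/71))/(-739036) = (½ + 5041 + 1491 + 21/142)*(-1/739036) = (463818/71)*(-1/739036) = -10083/1140686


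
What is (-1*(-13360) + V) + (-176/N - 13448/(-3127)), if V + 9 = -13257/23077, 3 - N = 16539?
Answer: 76546560100/5731791 ≈ 13355.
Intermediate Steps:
N = -16536 (N = 3 - 1*16539 = 3 - 16539 = -16536)
V = -450/47 (V = -9 - 13257/23077 = -9 - 13257*1/23077 = -9 - 27/47 = -450/47 ≈ -9.5745)
(-1*(-13360) + V) + (-176/N - 13448/(-3127)) = (-1*(-13360) - 450/47) + (-176/(-16536) - 13448/(-3127)) = (13360 - 450/47) + (-176*(-1/16536) - 13448*(-1/3127)) = 627470/47 + (22/2067 + 13448/3127) = 627470/47 + 525770/121953 = 76546560100/5731791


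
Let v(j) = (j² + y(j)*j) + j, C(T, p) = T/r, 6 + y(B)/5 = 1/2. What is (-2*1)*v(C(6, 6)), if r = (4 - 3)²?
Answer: 246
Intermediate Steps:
r = 1 (r = 1² = 1)
y(B) = -55/2 (y(B) = -30 + 5/2 = -55/2)
C(T, p) = T (C(T, p) = T/1 = T*1 = T)
v(j) = j² - 53*j/2 (v(j) = (j² - 55*j/2) + j = j² - 53*j/2)
(-2*1)*v(C(6, 6)) = (-2*1)*((½)*6*(-53 + 2*6)) = -6*(-53 + 12) = -6*(-41) = -2*(-123) = 246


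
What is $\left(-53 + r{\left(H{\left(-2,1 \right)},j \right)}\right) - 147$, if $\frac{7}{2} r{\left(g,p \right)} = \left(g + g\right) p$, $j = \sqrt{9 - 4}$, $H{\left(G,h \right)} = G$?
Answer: $-200 - \frac{8 \sqrt{5}}{7} \approx -202.56$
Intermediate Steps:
$j = \sqrt{5} \approx 2.2361$
$r{\left(g,p \right)} = \frac{4 g p}{7}$ ($r{\left(g,p \right)} = \frac{2 \left(g + g\right) p}{7} = \frac{2 \cdot 2 g p}{7} = \frac{4 g p}{7}$)
$\left(-53 + r{\left(H{\left(-2,1 \right)},j \right)}\right) - 147 = \left(-53 + \frac{4}{7} \left(-2\right) \sqrt{5}\right) - 147 = \left(-53 - \frac{8 \sqrt{5}}{7}\right) - 147 = -200 - \frac{8 \sqrt{5}}{7}$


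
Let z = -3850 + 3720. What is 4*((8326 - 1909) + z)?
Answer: 25148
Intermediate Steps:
z = -130
4*((8326 - 1909) + z) = 4*((8326 - 1909) - 130) = 4*(6417 - 130) = 4*6287 = 25148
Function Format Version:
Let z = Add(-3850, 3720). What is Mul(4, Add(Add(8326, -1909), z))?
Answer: 25148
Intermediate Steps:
z = -130
Mul(4, Add(Add(8326, -1909), z)) = Mul(4, Add(Add(8326, -1909), -130)) = Mul(4, Add(6417, -130)) = Mul(4, 6287) = 25148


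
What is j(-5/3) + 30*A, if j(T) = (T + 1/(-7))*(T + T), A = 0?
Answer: 380/63 ≈ 6.0317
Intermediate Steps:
j(T) = 2*T*(-1/7 + T) (j(T) = (T - 1/7)*(2*T) = (-1/7 + T)*(2*T) = 2*T*(-1/7 + T))
j(-5/3) + 30*A = 2*(-5/3)*(-1 + 7*(-5/3))/7 + 30*0 = 2*(-5*1/3)*(-1 + 7*(-5*1/3))/7 + 0 = (2/7)*(-5/3)*(-1 + 7*(-5/3)) + 0 = (2/7)*(-5/3)*(-1 - 35/3) + 0 = (2/7)*(-5/3)*(-38/3) + 0 = 380/63 + 0 = 380/63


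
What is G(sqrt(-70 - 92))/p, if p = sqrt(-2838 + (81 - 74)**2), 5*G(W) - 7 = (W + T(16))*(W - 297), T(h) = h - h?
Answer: -2673*sqrt(5578)/13945 + 31*I*sqrt(2789)/2789 ≈ -14.316 + 0.587*I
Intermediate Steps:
T(h) = 0
G(W) = 7/5 + W*(-297 + W)/5 (G(W) = 7/5 + ((W + 0)*(W - 297))/5 = 7/5 + (W*(-297 + W))/5 = 7/5 + W*(-297 + W)/5)
p = I*sqrt(2789) (p = sqrt(-2838 + 7**2) = sqrt(-2838 + 49) = sqrt(-2789) = I*sqrt(2789) ≈ 52.811*I)
G(sqrt(-70 - 92))/p = (7/5 - 297*sqrt(-70 - 92)/5 + (sqrt(-70 - 92))**2/5)/((I*sqrt(2789))) = (7/5 - 2673*I*sqrt(2)/5 + (sqrt(-162))**2/5)*(-I*sqrt(2789)/2789) = (7/5 - 2673*I*sqrt(2)/5 + (9*I*sqrt(2))**2/5)*(-I*sqrt(2789)/2789) = (7/5 - 2673*I*sqrt(2)/5 + (1/5)*(-162))*(-I*sqrt(2789)/2789) = (7/5 - 2673*I*sqrt(2)/5 - 162/5)*(-I*sqrt(2789)/2789) = (-31 - 2673*I*sqrt(2)/5)*(-I*sqrt(2789)/2789) = -I*sqrt(2789)*(-31 - 2673*I*sqrt(2)/5)/2789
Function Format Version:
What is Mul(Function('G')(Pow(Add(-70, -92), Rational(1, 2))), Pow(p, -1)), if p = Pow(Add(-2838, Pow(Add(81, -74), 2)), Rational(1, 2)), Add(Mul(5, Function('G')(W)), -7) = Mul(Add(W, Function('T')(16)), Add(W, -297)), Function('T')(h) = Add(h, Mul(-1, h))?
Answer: Add(Mul(Rational(-2673, 13945), Pow(5578, Rational(1, 2))), Mul(Rational(31, 2789), I, Pow(2789, Rational(1, 2)))) ≈ Add(-14.316, Mul(0.58700, I))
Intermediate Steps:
Function('T')(h) = 0
Function('G')(W) = Add(Rational(7, 5), Mul(Rational(1, 5), W, Add(-297, W))) (Function('G')(W) = Add(Rational(7, 5), Mul(Rational(1, 5), Mul(Add(W, 0), Add(W, -297)))) = Add(Rational(7, 5), Mul(Rational(1, 5), Mul(W, Add(-297, W)))) = Add(Rational(7, 5), Mul(Rational(1, 5), W, Add(-297, W))))
p = Mul(I, Pow(2789, Rational(1, 2))) (p = Pow(Add(-2838, Pow(7, 2)), Rational(1, 2)) = Pow(Add(-2838, 49), Rational(1, 2)) = Pow(-2789, Rational(1, 2)) = Mul(I, Pow(2789, Rational(1, 2))) ≈ Mul(52.811, I))
Mul(Function('G')(Pow(Add(-70, -92), Rational(1, 2))), Pow(p, -1)) = Mul(Add(Rational(7, 5), Mul(Rational(-297, 5), Pow(Add(-70, -92), Rational(1, 2))), Mul(Rational(1, 5), Pow(Pow(Add(-70, -92), Rational(1, 2)), 2))), Pow(Mul(I, Pow(2789, Rational(1, 2))), -1)) = Mul(Add(Rational(7, 5), Mul(Rational(-297, 5), Pow(-162, Rational(1, 2))), Mul(Rational(1, 5), Pow(Pow(-162, Rational(1, 2)), 2))), Mul(Rational(-1, 2789), I, Pow(2789, Rational(1, 2)))) = Mul(Add(Rational(7, 5), Mul(Rational(-297, 5), Mul(9, I, Pow(2, Rational(1, 2)))), Mul(Rational(1, 5), Pow(Mul(9, I, Pow(2, Rational(1, 2))), 2))), Mul(Rational(-1, 2789), I, Pow(2789, Rational(1, 2)))) = Mul(Add(Rational(7, 5), Mul(Rational(-2673, 5), I, Pow(2, Rational(1, 2))), Mul(Rational(1, 5), -162)), Mul(Rational(-1, 2789), I, Pow(2789, Rational(1, 2)))) = Mul(Add(Rational(7, 5), Mul(Rational(-2673, 5), I, Pow(2, Rational(1, 2))), Rational(-162, 5)), Mul(Rational(-1, 2789), I, Pow(2789, Rational(1, 2)))) = Mul(Add(-31, Mul(Rational(-2673, 5), I, Pow(2, Rational(1, 2)))), Mul(Rational(-1, 2789), I, Pow(2789, Rational(1, 2)))) = Mul(Rational(-1, 2789), I, Pow(2789, Rational(1, 2)), Add(-31, Mul(Rational(-2673, 5), I, Pow(2, Rational(1, 2)))))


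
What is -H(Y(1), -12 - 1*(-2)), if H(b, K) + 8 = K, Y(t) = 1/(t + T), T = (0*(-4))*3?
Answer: 18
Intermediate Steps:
T = 0 (T = 0*3 = 0)
Y(t) = 1/t (Y(t) = 1/(t + 0) = 1/t)
H(b, K) = -8 + K
-H(Y(1), -12 - 1*(-2)) = -(-8 + (-12 - 1*(-2))) = -(-8 + (-12 + 2)) = -(-8 - 10) = -1*(-18) = 18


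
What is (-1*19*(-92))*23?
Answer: 40204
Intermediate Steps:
(-1*19*(-92))*23 = -19*(-92)*23 = 1748*23 = 40204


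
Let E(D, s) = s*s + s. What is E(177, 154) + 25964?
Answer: 49834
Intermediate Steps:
E(D, s) = s + s**2 (E(D, s) = s**2 + s = s + s**2)
E(177, 154) + 25964 = 154*(1 + 154) + 25964 = 154*155 + 25964 = 23870 + 25964 = 49834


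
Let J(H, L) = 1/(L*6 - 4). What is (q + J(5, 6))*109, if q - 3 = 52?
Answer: 191949/32 ≈ 5998.4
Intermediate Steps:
q = 55 (q = 3 + 52 = 55)
J(H, L) = 1/(-4 + 6*L) (J(H, L) = 1/(6*L - 4) = 1/(-4 + 6*L))
(q + J(5, 6))*109 = (55 + 1/(2*(-2 + 3*6)))*109 = (55 + 1/(2*(-2 + 18)))*109 = (55 + (½)/16)*109 = (55 + (½)*(1/16))*109 = (55 + 1/32)*109 = (1761/32)*109 = 191949/32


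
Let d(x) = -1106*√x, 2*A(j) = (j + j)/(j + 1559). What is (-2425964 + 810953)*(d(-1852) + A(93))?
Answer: -150196023/1652 + 3572404332*I*√463 ≈ -90918.0 + 7.6869e+10*I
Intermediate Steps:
A(j) = j/(1559 + j) (A(j) = ((j + j)/(j + 1559))/2 = ((2*j)/(1559 + j))/2 = (2*j/(1559 + j))/2 = j/(1559 + j))
(-2425964 + 810953)*(d(-1852) + A(93)) = (-2425964 + 810953)*(-2212*I*√463 + 93/(1559 + 93)) = -1615011*(-2212*I*√463 + 93/1652) = -1615011*(93/1652 - 2212*I*√463) = -150196023/1652 + 3572404332*I*√463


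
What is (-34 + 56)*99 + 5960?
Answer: 8138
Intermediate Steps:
(-34 + 56)*99 + 5960 = 22*99 + 5960 = 2178 + 5960 = 8138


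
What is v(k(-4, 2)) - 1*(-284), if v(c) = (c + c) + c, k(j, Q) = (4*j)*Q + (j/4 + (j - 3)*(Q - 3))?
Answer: 206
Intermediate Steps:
k(j, Q) = j/4 + (-3 + Q)*(-3 + j) + 4*Q*j (k(j, Q) = 4*Q*j + (j*(¼) + (-3 + j)*(-3 + Q)) = 4*Q*j + (j/4 + (-3 + Q)*(-3 + j)) = j/4 + (-3 + Q)*(-3 + j) + 4*Q*j)
v(c) = 3*c (v(c) = 2*c + c = 3*c)
v(k(-4, 2)) - 1*(-284) = 3*(9 - 3*2 - 11/4*(-4) + 5*2*(-4)) - 1*(-284) = 3*(9 - 6 + 11 - 40) + 284 = 3*(-26) + 284 = -78 + 284 = 206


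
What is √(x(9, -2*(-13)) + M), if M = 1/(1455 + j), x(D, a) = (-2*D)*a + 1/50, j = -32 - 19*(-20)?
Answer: I*√152131179282/18030 ≈ 21.633*I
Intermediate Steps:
j = 348 (j = -32 + 380 = 348)
x(D, a) = 1/50 - 2*D*a (x(D, a) = -2*D*a + 1/50 = 1/50 - 2*D*a)
M = 1/1803 (M = 1/(1455 + 348) = 1/1803 ≈ 0.00055463)
√(x(9, -2*(-13)) + M) = √((1/50 - 2*9*(-2*(-13))) + 1/1803) = √((1/50 - 2*9*26) + 1/1803) = √((1/50 - 468) + 1/1803) = √(-23399/50 + 1/1803) = √(-42188347/90150) = I*√152131179282/18030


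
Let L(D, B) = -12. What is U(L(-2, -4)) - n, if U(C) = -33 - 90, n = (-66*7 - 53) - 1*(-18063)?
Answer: -17671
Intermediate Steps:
n = 17548 (n = (-462 - 53) + 18063 = -515 + 18063 = 17548)
U(C) = -123
U(L(-2, -4)) - n = -123 - 1*17548 = -123 - 17548 = -17671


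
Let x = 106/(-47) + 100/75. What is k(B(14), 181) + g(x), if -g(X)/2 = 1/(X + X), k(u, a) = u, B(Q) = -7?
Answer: -769/130 ≈ -5.9154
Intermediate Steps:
x = -130/141 (x = 106*(-1/47) + 100*(1/75) = -106/47 + 4/3 = -130/141 ≈ -0.92199)
g(X) = -1/X (g(X) = -2/(X + X) = -2*1/(2*X) = -1/X)
k(B(14), 181) + g(x) = -7 - 1/(-130/141) = -7 - 1*(-141/130) = -7 + 141/130 = -769/130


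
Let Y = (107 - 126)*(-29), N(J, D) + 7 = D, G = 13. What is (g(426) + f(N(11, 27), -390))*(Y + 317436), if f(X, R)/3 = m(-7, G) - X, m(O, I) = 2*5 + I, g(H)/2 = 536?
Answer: 343743947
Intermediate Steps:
N(J, D) = -7 + D
g(H) = 1072 (g(H) = 2*536 = 1072)
m(O, I) = 10 + I
Y = 551 (Y = -19*(-29) = 551)
f(X, R) = 69 - 3*X (f(X, R) = 3*((10 + 13) - X) = 3*(23 - X) = 69 - 3*X)
(g(426) + f(N(11, 27), -390))*(Y + 317436) = (1072 + (69 - 3*(-7 + 27)))*(551 + 317436) = (1072 + (69 - 3*20))*317987 = (1072 + (69 - 60))*317987 = (1072 + 9)*317987 = 1081*317987 = 343743947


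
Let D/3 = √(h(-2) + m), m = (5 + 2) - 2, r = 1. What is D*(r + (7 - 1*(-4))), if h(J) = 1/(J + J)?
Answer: 18*√19 ≈ 78.460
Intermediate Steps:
h(J) = 1/(2*J)
m = 5 (m = 7 - 2 = 5)
D = 3*√19/2 (D = 3*√((½)/(-2) + 5) = 3*√((½)*(-½) + 5) = 3*√(-¼ + 5) = 3*√(19/4) = 3*(√19/2) = 3*√19/2 ≈ 6.5383)
D*(r + (7 - 1*(-4))) = (3*√19/2)*(1 + (7 - 1*(-4))) = (3*√19/2)*(1 + (7 + 4)) = (3*√19/2)*(1 + 11) = (3*√19/2)*12 = 18*√19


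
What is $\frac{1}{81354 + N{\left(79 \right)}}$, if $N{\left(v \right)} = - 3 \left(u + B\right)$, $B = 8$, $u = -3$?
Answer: $\frac{1}{81339} \approx 1.2294 \cdot 10^{-5}$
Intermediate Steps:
$N{\left(v \right)} = -15$ ($N{\left(v \right)} = - 3 \left(-3 + 8\right) = \left(-3\right) 5 = -15$)
$\frac{1}{81354 + N{\left(79 \right)}} = \frac{1}{81354 - 15} = \frac{1}{81339}$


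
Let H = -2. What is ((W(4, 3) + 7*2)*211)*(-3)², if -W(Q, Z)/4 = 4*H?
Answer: 87354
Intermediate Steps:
W(Q, Z) = 32 (W(Q, Z) = -16*(-2) = -4*(-8) = 32)
((W(4, 3) + 7*2)*211)*(-3)² = ((32 + 7*2)*211)*(-3)² = ((32 + 14)*211)*9 = (46*211)*9 = 9706*9 = 87354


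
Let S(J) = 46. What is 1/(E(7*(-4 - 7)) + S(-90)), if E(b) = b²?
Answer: 1/5975 ≈ 0.00016736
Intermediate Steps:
1/(E(7*(-4 - 7)) + S(-90)) = 1/((7*(-4 - 7))² + 46) = 1/((7*(-11))² + 46) = 1/((-77)² + 46) = 1/(5929 + 46) = 1/5975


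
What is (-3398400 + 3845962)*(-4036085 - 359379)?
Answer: -1967242658768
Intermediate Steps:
(-3398400 + 3845962)*(-4036085 - 359379) = 447562*(-4395464) = -1967242658768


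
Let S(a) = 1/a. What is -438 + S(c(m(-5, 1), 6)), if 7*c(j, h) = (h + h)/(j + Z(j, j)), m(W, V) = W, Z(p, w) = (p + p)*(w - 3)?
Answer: -1577/4 ≈ -394.25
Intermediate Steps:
Z(p, w) = 2*p*(-3 + w) (Z(p, w) = (2*p)*(-3 + w) = 2*p*(-3 + w))
c(j, h) = 2*h/(7*(j + 2*j*(-3 + j))) (c(j, h) = ((h + h)/(j + 2*j*(-3 + j)))/7 = ((2*h)/(j + 2*j*(-3 + j)))/7 = (2*h/(j + 2*j*(-3 + j)))/7 = 2*h/(7*(j + 2*j*(-3 + j))))
-438 + S(c(m(-5, 1), 6)) = -438 + 1/((2/7)*6/(-5*(-5 + 2*(-5)))) = -438 + 1/((2/7)*6*(-1/5)/(-5 - 10)) = -438 + 1/((2/7)*6*(-1/5)/(-15)) = -438 + 1/((2/7)*6*(-1/5)*(-1/15)) = -438 + 1/(4/175) = -438 + 175/4 = -1577/4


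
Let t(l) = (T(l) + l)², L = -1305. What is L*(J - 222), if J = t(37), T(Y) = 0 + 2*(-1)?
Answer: -1308915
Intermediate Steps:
T(Y) = -2 (T(Y) = 0 - 2 = -2)
t(l) = (-2 + l)²
J = 1225 (J = (-2 + 37)² = 35² = 1225)
L*(J - 222) = -1305*(1225 - 222) = -1305*1003 = -1308915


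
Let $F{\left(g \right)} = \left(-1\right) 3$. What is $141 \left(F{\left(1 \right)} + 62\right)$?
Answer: $8319$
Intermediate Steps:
$F{\left(g \right)} = -3$
$141 \left(F{\left(1 \right)} + 62\right) = 141 \left(-3 + 62\right) = 141 \cdot 59 = 8319$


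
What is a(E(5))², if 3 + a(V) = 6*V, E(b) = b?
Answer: 729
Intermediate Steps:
a(V) = -3 + 6*V
a(E(5))² = (-3 + 6*5)² = (-3 + 30)² = 27² = 729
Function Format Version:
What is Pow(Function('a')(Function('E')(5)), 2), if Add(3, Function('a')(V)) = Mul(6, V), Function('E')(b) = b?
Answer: 729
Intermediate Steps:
Function('a')(V) = Add(-3, Mul(6, V))
Pow(Function('a')(Function('E')(5)), 2) = Pow(Add(-3, Mul(6, 5)), 2) = Pow(Add(-3, 30), 2) = Pow(27, 2) = 729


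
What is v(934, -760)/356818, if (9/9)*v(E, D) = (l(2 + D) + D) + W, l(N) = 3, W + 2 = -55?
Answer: -37/16219 ≈ -0.0022813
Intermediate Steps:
W = -57 (W = -2 - 55 = -57)
v(E, D) = -54 + D (v(E, D) = (3 + D) - 57 = -54 + D)
v(934, -760)/356818 = (-54 - 760)/356818 = -814*1/356818 = -37/16219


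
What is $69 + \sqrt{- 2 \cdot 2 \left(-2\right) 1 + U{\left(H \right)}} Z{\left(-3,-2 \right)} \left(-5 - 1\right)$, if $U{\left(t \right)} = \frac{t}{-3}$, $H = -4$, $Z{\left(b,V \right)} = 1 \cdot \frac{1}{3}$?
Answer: $69 - \frac{4 \sqrt{21}}{3} \approx 62.89$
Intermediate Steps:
$Z{\left(b,V \right)} = \frac{1}{3}$ ($Z{\left(b,V \right)} = 1 \cdot \frac{1}{3} = \frac{1}{3}$)
$U{\left(t \right)} = - \frac{t}{3}$ ($U{\left(t \right)} = t \left(- \frac{1}{3}\right) = - \frac{t}{3}$)
$69 + \sqrt{- 2 \cdot 2 \left(-2\right) 1 + U{\left(H \right)}} Z{\left(-3,-2 \right)} \left(-5 - 1\right) = 69 + \sqrt{- 2 \cdot 2 \left(-2\right) 1 - - \frac{4}{3}} \frac{-5 - 1}{3} = 69 + \sqrt{\left(-2\right) \left(-4\right) 1 + \frac{4}{3}} \cdot \frac{1}{3} \left(-6\right) = 69 + \sqrt{8 \cdot 1 + \frac{4}{3}} \left(-2\right) = 69 + \sqrt{8 + \frac{4}{3}} \left(-2\right) = 69 + \sqrt{\frac{28}{3}} \left(-2\right) = 69 + \frac{2 \sqrt{21}}{3} \left(-2\right) = 69 - \frac{4 \sqrt{21}}{3}$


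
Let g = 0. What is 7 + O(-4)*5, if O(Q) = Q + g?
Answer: -13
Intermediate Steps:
O(Q) = Q (O(Q) = Q + 0 = Q)
7 + O(-4)*5 = 7 - 4*5 = 7 - 20 = -13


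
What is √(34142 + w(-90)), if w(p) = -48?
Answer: √34094 ≈ 184.65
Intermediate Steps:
√(34142 + w(-90)) = √(34142 - 48) = √34094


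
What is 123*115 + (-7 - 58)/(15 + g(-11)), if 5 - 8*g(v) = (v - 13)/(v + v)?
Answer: 19273915/1363 ≈ 14141.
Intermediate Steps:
g(v) = 5/8 - (-13 + v)/(16*v) (g(v) = 5/8 - (v - 13)/(8*(v + v)) = 5/8 - (-13 + v)/(8*(2*v)) = 5/8 - (-13 + v)*1/(2*v)/8 = 5/8 - (-13 + v)/(16*v))
123*115 + (-7 - 58)/(15 + g(-11)) = 123*115 + (-7 - 58)/(15 + (1/16)*(13 + 9*(-11))/(-11)) = 14145 - 65/(15 + (1/16)*(-1/11)*(13 - 99)) = 14145 - 65/(15 + (1/16)*(-1/11)*(-86)) = 14145 - 65/(15 + 43/88) = 14145 - 65/1363/88 = 14145 - 65*88/1363 = 14145 - 5720/1363 = 19273915/1363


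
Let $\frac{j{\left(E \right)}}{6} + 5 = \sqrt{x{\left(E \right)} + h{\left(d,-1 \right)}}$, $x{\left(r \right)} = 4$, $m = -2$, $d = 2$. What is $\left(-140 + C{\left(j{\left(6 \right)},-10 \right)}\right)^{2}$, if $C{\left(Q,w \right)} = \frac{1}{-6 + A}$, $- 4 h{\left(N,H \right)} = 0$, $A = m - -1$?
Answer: $\frac{962361}{49} \approx 19640.0$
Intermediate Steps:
$A = -1$ ($A = -2 - -1 = -2 + 1 = -1$)
$h{\left(N,H \right)} = 0$ ($h{\left(N,H \right)} = \left(- \frac{1}{4}\right) 0 = 0$)
$j{\left(E \right)} = -18$ ($j{\left(E \right)} = -30 + 6 \sqrt{4 + 0} = -30 + 6 \sqrt{4} = -30 + 6 \cdot 2 = -30 + 12 = -18$)
$C{\left(Q,w \right)} = - \frac{1}{7}$ ($C{\left(Q,w \right)} = \frac{1}{-6 - 1} = \frac{1}{-7} = - \frac{1}{7}$)
$\left(-140 + C{\left(j{\left(6 \right)},-10 \right)}\right)^{2} = \left(-140 - \frac{1}{7}\right)^{2} = \left(- \frac{981}{7}\right)^{2} = \frac{962361}{49}$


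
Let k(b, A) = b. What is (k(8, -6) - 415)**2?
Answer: 165649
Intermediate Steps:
(k(8, -6) - 415)**2 = (8 - 415)**2 = (-407)**2 = 165649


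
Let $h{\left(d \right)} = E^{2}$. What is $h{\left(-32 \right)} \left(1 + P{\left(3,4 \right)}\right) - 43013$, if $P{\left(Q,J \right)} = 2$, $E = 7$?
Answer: $-42866$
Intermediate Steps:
$h{\left(d \right)} = 49$ ($h{\left(d \right)} = 7^{2} = 49$)
$h{\left(-32 \right)} \left(1 + P{\left(3,4 \right)}\right) - 43013 = 49 \left(1 + 2\right) - 43013 = 49 \cdot 3 - 43013 = 147 - 43013 = -42866$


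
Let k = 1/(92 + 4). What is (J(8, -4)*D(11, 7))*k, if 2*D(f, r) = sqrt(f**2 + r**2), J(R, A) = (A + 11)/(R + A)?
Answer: 7*sqrt(170)/768 ≈ 0.11884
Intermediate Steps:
J(R, A) = (11 + A)/(A + R)
k = 1/96 ≈ 0.010417
D(f, r) = sqrt(f**2 + r**2)/2
(J(8, -4)*D(11, 7))*k = (((11 - 4)/(-4 + 8))*(sqrt(11**2 + 7**2)/2))*(1/96) = ((7/4)*(sqrt(121 + 49)/2))*(1/96) = (((1/4)*7)*(sqrt(170)/2))*(1/96) = (7*(sqrt(170)/2)/4)*(1/96) = (7*sqrt(170)/8)*(1/96) = 7*sqrt(170)/768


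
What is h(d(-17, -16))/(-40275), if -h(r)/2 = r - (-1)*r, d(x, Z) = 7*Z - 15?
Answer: -508/40275 ≈ -0.012613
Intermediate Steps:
d(x, Z) = -15 + 7*Z
h(r) = -4*r (h(r) = -2*(r - (-1)*r) = -2*(r + r) = -4*r)
h(d(-17, -16))/(-40275) = -4*(-15 + 7*(-16))/(-40275) = -4*(-15 - 112)*(-1/40275) = -4*(-127)*(-1/40275) = 508*(-1/40275) = -508/40275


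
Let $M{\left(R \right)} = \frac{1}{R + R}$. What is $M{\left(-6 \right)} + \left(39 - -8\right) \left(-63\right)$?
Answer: $- \frac{35533}{12} \approx -2961.1$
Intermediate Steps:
$M{\left(R \right)} = \frac{1}{2 R}$
$M{\left(-6 \right)} + \left(39 - -8\right) \left(-63\right) = \frac{1}{2 \left(-6\right)} + \left(39 - -8\right) \left(-63\right) = \frac{1}{2} \left(- \frac{1}{6}\right) + \left(39 + 8\right) \left(-63\right) = - \frac{1}{12} + 47 \left(-63\right) = - \frac{1}{12} - 2961 = - \frac{35533}{12}$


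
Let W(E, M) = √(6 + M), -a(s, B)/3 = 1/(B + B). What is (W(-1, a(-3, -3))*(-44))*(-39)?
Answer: 858*√26 ≈ 4375.0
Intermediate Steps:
a(s, B) = -3/(2*B) (a(s, B) = -3/(B + B) = -3*1/(2*B) = -3/(2*B))
(W(-1, a(-3, -3))*(-44))*(-39) = (√(6 - 3/2/(-3))*(-44))*(-39) = (√(6 - 3/2*(-⅓))*(-44))*(-39) = (√(6 + ½)*(-44))*(-39) = (√(13/2)*(-44))*(-39) = ((√26/2)*(-44))*(-39) = -22*√26*(-39) = 858*√26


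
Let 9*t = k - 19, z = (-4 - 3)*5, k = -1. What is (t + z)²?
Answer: 112225/81 ≈ 1385.5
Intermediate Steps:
z = -35 (z = -7*5 = -35)
t = -20/9 (t = (-1 - 19)/9 = (⅑)*(-20) = -20/9 ≈ -2.2222)
(t + z)² = (-20/9 - 35)² = (-335/9)² = 112225/81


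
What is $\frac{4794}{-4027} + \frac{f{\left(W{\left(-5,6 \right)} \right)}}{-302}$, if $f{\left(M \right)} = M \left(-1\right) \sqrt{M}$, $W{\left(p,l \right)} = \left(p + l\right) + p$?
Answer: $- \frac{4794}{4027} - \frac{4 i}{151} \approx -1.1905 - 0.02649 i$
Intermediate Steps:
$W{\left(p,l \right)} = l + 2 p$ ($W{\left(p,l \right)} = \left(l + p\right) + p = l + 2 p$)
$f{\left(M \right)} = - M^{\frac{3}{2}}$ ($f{\left(M \right)} = - M \sqrt{M} = - M^{\frac{3}{2}}$)
$\frac{4794}{-4027} + \frac{f{\left(W{\left(-5,6 \right)} \right)}}{-302} = \frac{4794}{-4027} + \frac{\left(-1\right) \left(6 + 2 \left(-5\right)\right)^{\frac{3}{2}}}{-302} = 4794 \left(- \frac{1}{4027}\right) + - \left(6 - 10\right)^{\frac{3}{2}} \left(- \frac{1}{302}\right) = - \frac{4794}{4027} + - \left(-4\right)^{\frac{3}{2}} \left(- \frac{1}{302}\right) = - \frac{4794}{4027} + - \left(-8\right) i \left(- \frac{1}{302}\right) = - \frac{4794}{4027} + 8 i \left(- \frac{1}{302}\right) = - \frac{4794}{4027} - \frac{4 i}{151}$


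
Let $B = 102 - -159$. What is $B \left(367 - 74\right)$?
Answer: $76473$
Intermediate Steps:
$B = 261$ ($B = 102 + 159 = 261$)
$B \left(367 - 74\right) = 261 \left(367 - 74\right) = 261 \cdot 293 = 76473$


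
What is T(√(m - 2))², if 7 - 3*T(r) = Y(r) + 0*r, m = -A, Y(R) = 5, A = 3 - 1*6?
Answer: 4/9 ≈ 0.44444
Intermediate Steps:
A = -3 (A = 3 - 6 = -3)
m = 3 (m = -1*(-3) = 3)
T(r) = ⅔ (T(r) = 7/3 - (5 + 0*r)/3 = 7/3 - (5 + 0)/3 = 7/3 - ⅓*5 = 7/3 - 5/3 = ⅔)
T(√(m - 2))² = (⅔)² = 4/9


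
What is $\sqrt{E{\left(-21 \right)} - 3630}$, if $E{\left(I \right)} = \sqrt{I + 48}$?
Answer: $\sqrt{-3630 + 3 \sqrt{3}} \approx 60.206 i$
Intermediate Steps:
$E{\left(I \right)} = \sqrt{48 + I}$
$\sqrt{E{\left(-21 \right)} - 3630} = \sqrt{\sqrt{48 - 21} - 3630} = \sqrt{\sqrt{27} - 3630} = \sqrt{3 \sqrt{3} - 3630} = \sqrt{-3630 + 3 \sqrt{3}}$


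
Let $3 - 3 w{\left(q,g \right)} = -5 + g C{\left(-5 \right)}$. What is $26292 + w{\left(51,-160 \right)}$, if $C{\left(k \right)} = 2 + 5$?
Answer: $26668$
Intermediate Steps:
$C{\left(k \right)} = 7$
$w{\left(q,g \right)} = \frac{8}{3} - \frac{7 g}{3}$ ($w{\left(q,g \right)} = 1 - \frac{-5 + g 7}{3} = 1 - \frac{-5 + 7 g}{3} = 1 - \left(- \frac{5}{3} + \frac{7 g}{3}\right) = \frac{8}{3} - \frac{7 g}{3}$)
$26292 + w{\left(51,-160 \right)} = 26292 + \left(\frac{8}{3} - - \frac{1120}{3}\right) = 26292 + \left(\frac{8}{3} + \frac{1120}{3}\right) = 26292 + 376 = 26668$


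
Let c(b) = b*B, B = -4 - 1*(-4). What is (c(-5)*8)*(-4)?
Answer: 0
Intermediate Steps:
B = 0 (B = -4 + 4 = 0)
c(b) = 0 (c(b) = b*0 = 0)
(c(-5)*8)*(-4) = (0*8)*(-4) = 0*(-4) = 0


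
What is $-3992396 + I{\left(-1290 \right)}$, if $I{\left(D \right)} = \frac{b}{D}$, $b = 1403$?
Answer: $- \frac{5150192243}{1290} \approx -3.9924 \cdot 10^{6}$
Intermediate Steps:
$I{\left(D \right)} = \frac{1403}{D}$
$-3992396 + I{\left(-1290 \right)} = -3992396 + \frac{1403}{-1290} = -3992396 + 1403 \left(- \frac{1}{1290}\right) = -3992396 - \frac{1403}{1290} = - \frac{5150192243}{1290}$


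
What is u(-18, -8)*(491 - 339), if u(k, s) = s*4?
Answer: -4864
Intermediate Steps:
u(k, s) = 4*s
u(-18, -8)*(491 - 339) = (4*(-8))*(491 - 339) = -32*152 = -4864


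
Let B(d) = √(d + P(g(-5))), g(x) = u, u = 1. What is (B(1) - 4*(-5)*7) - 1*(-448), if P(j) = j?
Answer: 588 + √2 ≈ 589.41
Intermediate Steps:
g(x) = 1
B(d) = √(1 + d) (B(d) = √(d + 1) = √(1 + d))
(B(1) - 4*(-5)*7) - 1*(-448) = (√(1 + 1) - 4*(-5)*7) - 1*(-448) = (√2 - (-20)*7) + 448 = (√2 - 1*(-140)) + 448 = (√2 + 140) + 448 = (140 + √2) + 448 = 588 + √2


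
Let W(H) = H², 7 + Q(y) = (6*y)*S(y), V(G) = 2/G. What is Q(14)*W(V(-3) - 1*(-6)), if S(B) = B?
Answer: 299264/9 ≈ 33252.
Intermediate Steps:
Q(y) = -7 + 6*y² (Q(y) = -7 + (6*y)*y = -7 + 6*y²)
Q(14)*W(V(-3) - 1*(-6)) = (-7 + 6*14²)*(2/(-3) - 1*(-6))² = (-7 + 6*196)*(2*(-⅓) + 6)² = (-7 + 1176)*(-⅔ + 6)² = 1169*(16/3)² = 1169*(256/9) = 299264/9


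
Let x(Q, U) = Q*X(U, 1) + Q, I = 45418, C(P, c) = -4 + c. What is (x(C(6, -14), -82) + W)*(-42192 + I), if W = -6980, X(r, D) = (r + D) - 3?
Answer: -17697836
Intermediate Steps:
X(r, D) = -3 + D + r (X(r, D) = (D + r) - 3 = -3 + D + r)
x(Q, U) = Q + Q*(-2 + U) (x(Q, U) = Q*(-3 + 1 + U) + Q = Q*(-2 + U) + Q = Q + Q*(-2 + U))
(x(C(6, -14), -82) + W)*(-42192 + I) = ((-4 - 14)*(-1 - 82) - 6980)*(-42192 + 45418) = (-18*(-83) - 6980)*3226 = (1494 - 6980)*3226 = -5486*3226 = -17697836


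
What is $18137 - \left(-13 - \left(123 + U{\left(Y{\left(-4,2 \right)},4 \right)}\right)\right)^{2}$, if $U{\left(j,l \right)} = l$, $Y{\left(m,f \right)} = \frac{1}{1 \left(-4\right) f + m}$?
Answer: $-1463$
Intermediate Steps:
$Y{\left(m,f \right)} = \frac{1}{m - 4 f}$ ($Y{\left(m,f \right)} = \frac{1}{- 4 f + m} = \frac{1}{m - 4 f}$)
$18137 - \left(-13 - \left(123 + U{\left(Y{\left(-4,2 \right)},4 \right)}\right)\right)^{2} = 18137 - \left(-13 - 127\right)^{2} = 18137 - \left(-140\right)^{2} = 18137 - 19600 = -1463$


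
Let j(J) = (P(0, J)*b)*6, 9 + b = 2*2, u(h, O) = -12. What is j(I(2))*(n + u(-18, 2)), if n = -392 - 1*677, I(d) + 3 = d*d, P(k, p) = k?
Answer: 0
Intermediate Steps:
b = -5 (b = -9 + 2*2 = -9 + 4 = -5)
I(d) = -3 + d**2 (I(d) = -3 + d*d = -3 + d**2)
j(J) = 0 (j(J) = (0*(-5))*6 = 0*6 = 0)
n = -1069 (n = -392 - 677 = -1069)
j(I(2))*(n + u(-18, 2)) = 0*(-1069 - 12) = 0*(-1081) = 0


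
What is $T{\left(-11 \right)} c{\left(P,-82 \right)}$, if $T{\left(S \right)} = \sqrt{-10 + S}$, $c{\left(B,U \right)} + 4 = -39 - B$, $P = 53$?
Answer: $- 96 i \sqrt{21} \approx - 439.93 i$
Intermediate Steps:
$c{\left(B,U \right)} = -43 - B$ ($c{\left(B,U \right)} = -4 - \left(39 + B\right) = -43 - B$)
$T{\left(-11 \right)} c{\left(P,-82 \right)} = \sqrt{-10 - 11} \left(-43 - 53\right) = \sqrt{-21} \left(-43 - 53\right) = i \sqrt{21} \left(-96\right) = - 96 i \sqrt{21}$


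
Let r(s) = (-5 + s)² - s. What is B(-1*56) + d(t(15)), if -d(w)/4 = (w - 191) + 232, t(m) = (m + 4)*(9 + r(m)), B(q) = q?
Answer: -7364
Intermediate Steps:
t(m) = (4 + m)*(9 + (-5 + m)² - m) (t(m) = (m + 4)*(9 + ((-5 + m)² - m)) = (4 + m)*(9 + (-5 + m)² - m))
d(w) = -164 - 4*w (d(w) = -4*((w - 191) + 232) = -4*((-191 + w) + 232) = -4*(41 + w) = -164 - 4*w)
B(-1*56) + d(t(15)) = -1*56 + (-164 - 4*(136 + 15³ - 10*15 - 7*15²)) = -56 + (-164 - 4*(136 + 3375 - 150 - 7*225)) = -56 + (-164 - 4*(136 + 3375 - 150 - 1575)) = -56 + (-164 - 4*1786) = -56 + (-164 - 7144) = -56 - 7308 = -7364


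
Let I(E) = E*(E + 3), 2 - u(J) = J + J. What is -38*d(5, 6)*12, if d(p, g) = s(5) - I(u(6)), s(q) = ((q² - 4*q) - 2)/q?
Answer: 158232/5 ≈ 31646.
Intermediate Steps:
u(J) = 2 - 2*J (u(J) = 2 - (J + J) = 2 - 2*J)
I(E) = E*(3 + E)
s(q) = (-2 + q² - 4*q)/q
d(p, g) = -347/5 (d(p, g) = (-4 + 5 - 2/5) - (2 - 2*6)*(3 + (2 - 2*6)) = (-4 + 5 - 2*⅕) - (2 - 12)*(3 + (2 - 12)) = (-4 + 5 - ⅖) - (-10)*(3 - 10) = ⅗ - (-10)*(-7) = ⅗ - 1*70 = ⅗ - 70 = -347/5)
-38*d(5, 6)*12 = -38*(-347/5)*12 = (13186/5)*12 = 158232/5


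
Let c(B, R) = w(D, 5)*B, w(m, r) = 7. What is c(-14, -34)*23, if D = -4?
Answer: -2254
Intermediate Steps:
c(B, R) = 7*B
c(-14, -34)*23 = (7*(-14))*23 = -98*23 = -2254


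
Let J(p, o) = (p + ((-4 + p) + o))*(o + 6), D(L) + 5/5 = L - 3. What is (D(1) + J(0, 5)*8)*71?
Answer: 6035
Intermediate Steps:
D(L) = -4 + L (D(L) = -1 + (L - 3) = -1 + (-3 + L) = -4 + L)
J(p, o) = (6 + o)*(-4 + o + 2*p) (J(p, o) = (p + (-4 + o + p))*(6 + o) = (-4 + o + 2*p)*(6 + o) = (6 + o)*(-4 + o + 2*p))
(D(1) + J(0, 5)*8)*71 = ((-4 + 1) + (-24 + 5**2 + 2*5 + 12*0 + 2*5*0)*8)*71 = (-3 + (-24 + 25 + 10 + 0 + 0)*8)*71 = (-3 + 11*8)*71 = (-3 + 88)*71 = 85*71 = 6035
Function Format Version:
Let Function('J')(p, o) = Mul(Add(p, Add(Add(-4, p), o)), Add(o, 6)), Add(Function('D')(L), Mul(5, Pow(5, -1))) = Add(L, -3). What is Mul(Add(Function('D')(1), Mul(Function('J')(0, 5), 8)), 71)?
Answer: 6035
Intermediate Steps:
Function('D')(L) = Add(-4, L) (Function('D')(L) = Add(-1, Add(L, -3)) = Add(-1, Add(-3, L)) = Add(-4, L))
Function('J')(p, o) = Mul(Add(6, o), Add(-4, o, Mul(2, p))) (Function('J')(p, o) = Mul(Add(p, Add(-4, o, p)), Add(6, o)) = Mul(Add(-4, o, Mul(2, p)), Add(6, o)) = Mul(Add(6, o), Add(-4, o, Mul(2, p))))
Mul(Add(Function('D')(1), Mul(Function('J')(0, 5), 8)), 71) = Mul(Add(Add(-4, 1), Mul(Add(-24, Pow(5, 2), Mul(2, 5), Mul(12, 0), Mul(2, 5, 0)), 8)), 71) = Mul(Add(-3, Mul(Add(-24, 25, 10, 0, 0), 8)), 71) = Mul(Add(-3, Mul(11, 8)), 71) = Mul(Add(-3, 88), 71) = Mul(85, 71) = 6035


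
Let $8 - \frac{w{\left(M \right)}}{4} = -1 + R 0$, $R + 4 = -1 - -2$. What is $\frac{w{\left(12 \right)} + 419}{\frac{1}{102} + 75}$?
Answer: $\frac{6630}{1093} \approx 6.0659$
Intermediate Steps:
$R = -3$ ($R = -4 - -1 = -4 + \left(-1 + 2\right) = -4 + 1 = -3$)
$w{\left(M \right)} = 36$ ($w{\left(M \right)} = 32 - 4 \left(-1 - 0\right) = 32 - 4 \left(-1 + 0\right) = 32 - -4 = 32 + 4 = 36$)
$\frac{w{\left(12 \right)} + 419}{\frac{1}{102} + 75} = \frac{36 + 419}{\frac{1}{102} + 75} = \frac{455}{\frac{1}{102} + 75} = \frac{455}{\frac{7651}{102}} = 455 \cdot \frac{102}{7651} = \frac{6630}{1093}$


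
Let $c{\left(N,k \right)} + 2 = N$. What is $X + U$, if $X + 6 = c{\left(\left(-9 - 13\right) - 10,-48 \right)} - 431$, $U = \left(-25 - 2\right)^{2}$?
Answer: $258$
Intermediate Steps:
$U = 729$ ($U = \left(-27\right)^{2} = 729$)
$c{\left(N,k \right)} = -2 + N$
$X = -471$ ($X = -6 - 465 = -471$)
$X + U = -471 + 729 = 258$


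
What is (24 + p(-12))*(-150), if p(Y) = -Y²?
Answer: 18000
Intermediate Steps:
(24 + p(-12))*(-150) = (24 - 1*(-12)²)*(-150) = (24 - 1*144)*(-150) = (24 - 144)*(-150) = -120*(-150) = 18000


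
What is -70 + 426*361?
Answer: 153716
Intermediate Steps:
-70 + 426*361 = -70 + 153786 = 153716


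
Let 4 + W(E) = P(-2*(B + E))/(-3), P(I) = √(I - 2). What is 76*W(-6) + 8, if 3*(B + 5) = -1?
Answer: -296 - 76*√186/9 ≈ -411.17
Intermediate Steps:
B = -16/3 (B = -5 + (⅓)*(-1) = -5 - ⅓ = -16/3 ≈ -5.3333)
P(I) = √(-2 + I)
W(E) = -4 - √(26/3 - 2*E)/3 (W(E) = -4 + √(-2 - 2*(-16/3 + E))/(-3) = -4 + √(-2 + (32/3 - 2*E))*(-⅓) = -4 + √(26/3 - 2*E)*(-⅓) = -4 - √(26/3 - 2*E)/3)
76*W(-6) + 8 = 76*(-4 - √(78 - 18*(-6))/9) + 8 = 76*(-4 - √(78 + 108)/9) + 8 = 76*(-4 - √186/9) + 8 = (-304 - 76*√186/9) + 8 = -296 - 76*√186/9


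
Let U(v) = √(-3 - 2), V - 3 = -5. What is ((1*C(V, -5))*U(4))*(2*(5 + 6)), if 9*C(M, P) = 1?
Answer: 22*I*√5/9 ≈ 5.4659*I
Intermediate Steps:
V = -2 (V = 3 - 5 = -2)
U(v) = I*√5 (U(v) = √(-5) = I*√5)
C(M, P) = ⅑ (C(M, P) = (⅑)*1 = ⅑)
((1*C(V, -5))*U(4))*(2*(5 + 6)) = ((1*(⅑))*(I*√5))*(2*(5 + 6)) = ((I*√5)/9)*(2*11) = (I*√5/9)*22 = 22*I*√5/9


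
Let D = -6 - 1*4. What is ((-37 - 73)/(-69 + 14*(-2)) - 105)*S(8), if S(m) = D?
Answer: 100750/97 ≈ 1038.7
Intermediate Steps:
D = -10 (D = -6 - 4 = -10)
S(m) = -10
((-37 - 73)/(-69 + 14*(-2)) - 105)*S(8) = ((-37 - 73)/(-69 + 14*(-2)) - 105)*(-10) = (-110/(-69 - 28) - 105)*(-10) = (-110/(-97) - 105)*(-10) = (-110*(-1/97) - 105)*(-10) = (110/97 - 105)*(-10) = -10075/97*(-10) = 100750/97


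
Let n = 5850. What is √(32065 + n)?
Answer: √37915 ≈ 194.72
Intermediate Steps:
√(32065 + n) = √(32065 + 5850) = √37915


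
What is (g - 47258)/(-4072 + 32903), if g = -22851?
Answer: -70109/28831 ≈ -2.4317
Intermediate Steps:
(g - 47258)/(-4072 + 32903) = (-22851 - 47258)/(-4072 + 32903) = -70109/28831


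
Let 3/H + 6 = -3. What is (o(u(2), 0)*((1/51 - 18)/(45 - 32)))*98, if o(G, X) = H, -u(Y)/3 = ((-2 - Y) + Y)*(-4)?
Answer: 89866/1989 ≈ 45.182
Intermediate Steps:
H = -⅓ (H = 3/(-6 - 3) = 3/(-9) = 3*(-⅑) = -⅓ ≈ -0.33333)
u(Y) = -24 (u(Y) = -3*((-2 - Y) + Y)*(-4) = -(-6)*(-4) = -3*8 = -24)
o(G, X) = -⅓
(o(u(2), 0)*((1/51 - 18)/(45 - 32)))*98 = -(1/51 - 18)/(3*(45 - 32))*98 = -(1/51 - 18)/(3*13)*98 = -(-917)/(153*13)*98 = -⅓*(-917/663)*98 = (917/1989)*98 = 89866/1989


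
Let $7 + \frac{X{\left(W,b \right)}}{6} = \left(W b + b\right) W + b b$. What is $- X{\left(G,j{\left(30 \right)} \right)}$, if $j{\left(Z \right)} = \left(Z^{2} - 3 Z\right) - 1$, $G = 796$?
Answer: $-3083362692$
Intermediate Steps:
$j{\left(Z \right)} = -1 + Z^{2} - 3 Z$
$X{\left(W,b \right)} = -42 + 6 b^{2} + 6 W \left(b + W b\right)$ ($X{\left(W,b \right)} = -42 + 6 \left(\left(W b + b\right) W + b b\right) = -42 + 6 \left(\left(b + W b\right) W + b^{2}\right) = -42 + 6 \left(W \left(b + W b\right) + b^{2}\right) = -42 + 6 \left(b^{2} + W \left(b + W b\right)\right) = -42 + \left(6 b^{2} + 6 W \left(b + W b\right)\right) = -42 + 6 b^{2} + 6 W \left(b + W b\right)$)
$- X{\left(G,j{\left(30 \right)} \right)} = - (-42 + 6 \left(-1 + 30^{2} - 90\right)^{2} + 6 \cdot 796 \left(-1 + 30^{2} - 90\right) + 6 \left(-1 + 30^{2} - 90\right) 796^{2}) = - (-42 + 6 \left(-1 + 900 - 90\right)^{2} + 6 \cdot 796 \left(-1 + 900 - 90\right) + 6 \left(-1 + 900 - 90\right) 633616) = - (-42 + 6 \cdot 809^{2} + 6 \cdot 796 \cdot 809 + 6 \cdot 809 \cdot 633616) = - (-42 + 6 \cdot 654481 + 3863784 + 3075572064) = - (-42 + 3926886 + 3863784 + 3075572064) = \left(-1\right) 3083362692 = -3083362692$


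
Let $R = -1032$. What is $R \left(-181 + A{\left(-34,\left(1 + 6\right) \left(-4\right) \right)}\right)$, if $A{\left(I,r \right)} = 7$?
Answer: $179568$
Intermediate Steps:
$R \left(-181 + A{\left(-34,\left(1 + 6\right) \left(-4\right) \right)}\right) = - 1032 \left(-181 + 7\right) = \left(-1032\right) \left(-174\right) = 179568$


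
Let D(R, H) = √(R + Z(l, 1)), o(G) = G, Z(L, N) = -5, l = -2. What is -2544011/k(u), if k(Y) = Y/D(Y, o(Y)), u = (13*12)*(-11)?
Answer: 2544011*I*√1721/1716 ≈ 61502.0*I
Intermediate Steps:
u = -1716 (u = 156*(-11) = -1716)
D(R, H) = √(-5 + R) (D(R, H) = √(R - 5) = √(-5 + R))
k(Y) = Y/√(-5 + Y) (k(Y) = Y/(√(-5 + Y)) = Y/√(-5 + Y))
-2544011/k(u) = -2544011*(-√(-5 - 1716)/1716) = -2544011*(-I*√1721/1716) = -(-2544011)*I*√1721/1716 = 2544011*I*√1721/1716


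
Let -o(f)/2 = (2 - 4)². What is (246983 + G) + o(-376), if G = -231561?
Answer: 15414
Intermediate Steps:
o(f) = -8 (o(f) = -2*(2 - 4)² = -2*(-2)² = -2*4 = -8)
(246983 + G) + o(-376) = (246983 - 231561) - 8 = 15422 - 8 = 15414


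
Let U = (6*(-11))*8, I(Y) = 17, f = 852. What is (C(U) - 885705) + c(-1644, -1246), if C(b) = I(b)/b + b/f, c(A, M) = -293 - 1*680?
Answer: -33239809303/37488 ≈ -8.8668e+5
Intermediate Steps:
c(A, M) = -973 (c(A, M) = -293 - 680 = -973)
U = -528 (U = -66*8 = -528)
C(b) = 17/b + b/852
(C(U) - 885705) + c(-1644, -1246) = ((17/(-528) + (1/852)*(-528)) - 885705) - 973 = ((17*(-1/528) - 44/71) - 885705) - 973 = ((-17/528 - 44/71) - 885705) - 973 = (-24439/37488 - 885705) - 973 = -33203333479/37488 - 973 = -33239809303/37488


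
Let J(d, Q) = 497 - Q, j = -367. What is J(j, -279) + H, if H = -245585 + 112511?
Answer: -132298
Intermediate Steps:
H = -133074
J(j, -279) + H = (497 - 1*(-279)) - 133074 = (497 + 279) - 133074 = 776 - 133074 = -132298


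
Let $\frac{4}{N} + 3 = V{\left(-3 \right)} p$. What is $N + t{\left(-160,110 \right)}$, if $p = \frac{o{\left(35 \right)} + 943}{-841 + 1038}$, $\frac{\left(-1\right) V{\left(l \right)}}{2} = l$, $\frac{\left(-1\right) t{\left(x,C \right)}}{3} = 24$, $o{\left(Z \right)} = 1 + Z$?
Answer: $- \frac{379588}{5283} \approx -71.851$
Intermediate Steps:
$t{\left(x,C \right)} = -72$ ($t{\left(x,C \right)} = \left(-3\right) 24 = -72$)
$V{\left(l \right)} = - 2 l$
$p = \frac{979}{197}$ ($p = \frac{\left(1 + 35\right) + 943}{-841 + 1038} = \frac{36 + 943}{197} = 979 \cdot \frac{1}{197} = \frac{979}{197} \approx 4.9695$)
$N = \frac{788}{5283}$ ($N = \frac{4}{-3 + \left(-2\right) \left(-3\right) \frac{979}{197}} = \frac{4}{-3 + 6 \cdot \frac{979}{197}} = \frac{4}{-3 + \frac{5874}{197}} = \frac{4}{\frac{5283}{197}} = 4 \cdot \frac{197}{5283} = \frac{788}{5283} \approx 0.14916$)
$N + t{\left(-160,110 \right)} = \frac{788}{5283} - 72 = - \frac{379588}{5283}$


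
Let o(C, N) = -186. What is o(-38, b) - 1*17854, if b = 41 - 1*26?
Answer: -18040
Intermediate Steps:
b = 15 (b = 41 - 26 = 15)
o(-38, b) - 1*17854 = -186 - 1*17854 = -186 - 17854 = -18040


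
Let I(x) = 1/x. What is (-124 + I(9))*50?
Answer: -55750/9 ≈ -6194.4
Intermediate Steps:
(-124 + I(9))*50 = (-124 + 1/9)*50 = -1115/9*50 = -55750/9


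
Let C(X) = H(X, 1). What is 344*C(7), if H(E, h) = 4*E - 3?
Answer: 8600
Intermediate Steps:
H(E, h) = -3 + 4*E
C(X) = -3 + 4*X
344*C(7) = 344*(-3 + 4*7) = 344*(-3 + 28) = 344*25 = 8600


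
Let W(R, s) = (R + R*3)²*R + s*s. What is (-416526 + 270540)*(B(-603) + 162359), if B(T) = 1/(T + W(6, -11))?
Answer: -35245083701331/1487 ≈ -2.3702e+10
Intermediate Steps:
W(R, s) = s² + 16*R³ (W(R, s) = (R + 3*R)²*R + s² = (4*R)²*R + s² = (16*R²)*R + s² = 16*R³ + s² = s² + 16*R³)
B(T) = 1/(3577 + T) (B(T) = 1/(T + ((-11)² + 16*6³)) = 1/(T + (121 + 16*216)) = 1/(T + (121 + 3456)) = 1/(T + 3577) = 1/(3577 + T))
(-416526 + 270540)*(B(-603) + 162359) = (-416526 + 270540)*(1/(3577 - 603) + 162359) = -145986*(1/2974 + 162359) = -145986*482855667/2974 = -35245083701331/1487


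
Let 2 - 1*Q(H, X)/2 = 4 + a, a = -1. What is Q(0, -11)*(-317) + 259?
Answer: 893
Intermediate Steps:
Q(H, X) = -2 (Q(H, X) = 4 - 2*(4 - 1) = 4 - 2*3 = 4 - 6 = -2)
Q(0, -11)*(-317) + 259 = -2*(-317) + 259 = 634 + 259 = 893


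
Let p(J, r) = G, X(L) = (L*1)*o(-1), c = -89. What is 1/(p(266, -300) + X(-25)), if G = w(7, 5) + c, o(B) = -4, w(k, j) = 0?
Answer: 1/11 ≈ 0.090909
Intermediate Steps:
X(L) = -4*L (X(L) = (L*1)*(-4) = L*(-4) = -4*L)
G = -89 (G = 0 - 89 = -89)
p(J, r) = -89
1/(p(266, -300) + X(-25)) = 1/(-89 - 4*(-25)) = 1/(-89 + 100) = 1/11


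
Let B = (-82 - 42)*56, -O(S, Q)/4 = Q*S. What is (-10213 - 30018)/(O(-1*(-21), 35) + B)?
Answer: 40231/9884 ≈ 4.0703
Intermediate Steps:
O(S, Q) = -4*Q*S
B = -6944 (B = -124*56 = -6944)
(-10213 - 30018)/(O(-1*(-21), 35) + B) = (-10213 - 30018)/(-4*35*(-1*(-21)) - 6944) = -40231/(-4*35*21 - 6944) = -40231/(-2940 - 6944) = -40231/(-9884) = -40231*(-1/9884) = 40231/9884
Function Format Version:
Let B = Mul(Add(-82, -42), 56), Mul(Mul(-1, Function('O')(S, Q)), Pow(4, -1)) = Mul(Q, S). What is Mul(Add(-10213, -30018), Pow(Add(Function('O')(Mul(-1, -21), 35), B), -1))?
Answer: Rational(40231, 9884) ≈ 4.0703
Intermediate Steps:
Function('O')(S, Q) = Mul(-4, Q, S) (Function('O')(S, Q) = Mul(-4, Mul(Q, S)) = Mul(-4, Q, S))
B = -6944 (B = Mul(-124, 56) = -6944)
Mul(Add(-10213, -30018), Pow(Add(Function('O')(Mul(-1, -21), 35), B), -1)) = Mul(Add(-10213, -30018), Pow(Add(Mul(-4, 35, Mul(-1, -21)), -6944), -1)) = Mul(-40231, Pow(Add(Mul(-4, 35, 21), -6944), -1)) = Mul(-40231, Pow(Add(-2940, -6944), -1)) = Mul(-40231, Pow(-9884, -1)) = Mul(-40231, Rational(-1, 9884)) = Rational(40231, 9884)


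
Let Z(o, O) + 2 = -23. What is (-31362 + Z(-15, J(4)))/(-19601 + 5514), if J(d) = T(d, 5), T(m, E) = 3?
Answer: 31387/14087 ≈ 2.2281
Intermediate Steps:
J(d) = 3
Z(o, O) = -25 (Z(o, O) = -2 - 23 = -25)
(-31362 + Z(-15, J(4)))/(-19601 + 5514) = (-31362 - 25)/(-19601 + 5514) = -31387/(-14087) = -31387*(-1/14087) = 31387/14087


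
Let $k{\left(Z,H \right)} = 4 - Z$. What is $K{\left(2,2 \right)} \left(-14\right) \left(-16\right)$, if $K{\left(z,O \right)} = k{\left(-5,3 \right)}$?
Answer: $2016$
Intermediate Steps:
$K{\left(z,O \right)} = 9$ ($K{\left(z,O \right)} = 4 - -5 = 4 + 5 = 9$)
$K{\left(2,2 \right)} \left(-14\right) \left(-16\right) = 9 \left(-14\right) \left(-16\right) = \left(-126\right) \left(-16\right) = 2016$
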